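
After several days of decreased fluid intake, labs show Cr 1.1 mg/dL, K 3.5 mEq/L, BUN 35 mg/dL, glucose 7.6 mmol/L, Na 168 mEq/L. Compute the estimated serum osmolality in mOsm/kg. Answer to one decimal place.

Calculated osmolality = 2·Na + glucose + BUN/2.8
= 2·168 + 7.6 + 35/2.8
= 336 + 7.60 + 12.50
= 356.1 mOsm/kg

356.1 mOsm/kg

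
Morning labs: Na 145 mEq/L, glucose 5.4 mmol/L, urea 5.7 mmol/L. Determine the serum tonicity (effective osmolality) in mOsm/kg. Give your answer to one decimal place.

Effective osmolality excludes urea (freely permeant across cell membranes):
2·Na + glucose
= 2·145 + 5.4
= 290 + 5.4
= 295.4 mOsm/kg

295.4 mOsm/kg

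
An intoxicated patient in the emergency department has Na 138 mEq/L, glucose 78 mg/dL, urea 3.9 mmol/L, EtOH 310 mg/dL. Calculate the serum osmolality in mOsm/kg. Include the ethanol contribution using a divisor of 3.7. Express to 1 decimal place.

Calculated osmolality = 2·Na + glucose/18 + urea + ethanol/3.7
= 2·138 + 78/18 + 3.9 + 310/3.7
= 276 + 4.33 + 3.90 + 83.78
= 368.01 mOsm/kg

368.0 mOsm/kg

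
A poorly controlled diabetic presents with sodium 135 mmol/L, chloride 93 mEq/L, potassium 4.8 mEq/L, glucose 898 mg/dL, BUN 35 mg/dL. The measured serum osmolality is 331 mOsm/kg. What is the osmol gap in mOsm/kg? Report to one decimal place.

Calculated osmolality = 2·Na + glucose/18 + BUN/2.8
= 2·135 + 898/18 + 35/2.8
= 270 + 49.89 + 12.50
= 332.39 mOsm/kg ≈ 332.4 mOsm/kg
Osmolar gap = measured − calculated = 331 − 332.4 = -1.4 mOsm/kg

-1.4 mOsm/kg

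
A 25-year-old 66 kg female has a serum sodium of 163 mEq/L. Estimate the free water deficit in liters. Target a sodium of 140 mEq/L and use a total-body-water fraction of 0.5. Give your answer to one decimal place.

5.4 L

TBW = 0.5 · 66 = 33 L
Free water deficit = TBW · (Na/140 − 1)
= 33 · (163/140 − 1)
= 33 · 0.1643
= 5.42 L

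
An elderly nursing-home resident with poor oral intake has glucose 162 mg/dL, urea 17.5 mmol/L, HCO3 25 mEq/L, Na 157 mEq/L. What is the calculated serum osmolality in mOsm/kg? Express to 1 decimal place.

340.5 mOsm/kg

Calculated osmolality = 2·Na + glucose/18 + urea
= 2·157 + 162/18 + 17.5
= 314 + 9 + 17.50
= 340.5 mOsm/kg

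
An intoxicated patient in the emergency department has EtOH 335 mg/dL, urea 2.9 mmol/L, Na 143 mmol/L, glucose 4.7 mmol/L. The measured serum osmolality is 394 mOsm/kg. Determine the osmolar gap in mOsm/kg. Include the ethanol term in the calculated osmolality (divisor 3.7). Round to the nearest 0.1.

Calculated osmolality = 2·Na + glucose + urea + ethanol/3.7
= 2·143 + 4.7 + 2.9 + 335/3.7
= 286 + 4.70 + 2.90 + 90.54
= 384.14 mOsm/kg ≈ 384.1 mOsm/kg
Osmolar gap = measured − calculated = 394 − 384.1 = 9.9 mOsm/kg

9.9 mOsm/kg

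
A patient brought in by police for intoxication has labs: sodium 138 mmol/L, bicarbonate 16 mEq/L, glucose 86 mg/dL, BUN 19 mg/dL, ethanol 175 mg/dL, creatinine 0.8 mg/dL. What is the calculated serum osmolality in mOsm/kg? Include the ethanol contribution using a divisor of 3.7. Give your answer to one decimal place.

334.9 mOsm/kg

Calculated osmolality = 2·Na + glucose/18 + BUN/2.8 + ethanol/3.7
= 2·138 + 86/18 + 19/2.8 + 175/3.7
= 276 + 4.78 + 6.79 + 47.30
= 334.87 mOsm/kg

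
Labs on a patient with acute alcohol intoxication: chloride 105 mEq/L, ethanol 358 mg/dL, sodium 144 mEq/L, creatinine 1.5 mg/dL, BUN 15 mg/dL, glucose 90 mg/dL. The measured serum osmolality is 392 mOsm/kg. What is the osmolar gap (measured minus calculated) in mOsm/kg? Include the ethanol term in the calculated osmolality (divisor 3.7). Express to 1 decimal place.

-3.1 mOsm/kg

Calculated osmolality = 2·Na + glucose/18 + BUN/2.8 + ethanol/3.7
= 2·144 + 90/18 + 15/2.8 + 358/3.7
= 288 + 5 + 5.36 + 96.76
= 395.12 mOsm/kg ≈ 395.1 mOsm/kg
Osmolar gap = measured − calculated = 392 − 395.1 = -3.1 mOsm/kg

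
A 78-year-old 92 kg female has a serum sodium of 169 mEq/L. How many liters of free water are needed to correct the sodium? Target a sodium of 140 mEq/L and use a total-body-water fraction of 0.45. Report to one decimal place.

TBW = 0.45 · 92 = 41.4 L
Free water deficit = TBW · (Na/140 − 1)
= 41.4 · (169/140 − 1)
= 41.4 · 0.2071
= 8.57 L

8.6 L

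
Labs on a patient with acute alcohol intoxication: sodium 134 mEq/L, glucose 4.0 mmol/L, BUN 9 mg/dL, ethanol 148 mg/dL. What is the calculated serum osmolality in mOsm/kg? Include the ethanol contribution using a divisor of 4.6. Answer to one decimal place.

307.4 mOsm/kg

Calculated osmolality = 2·Na + glucose + BUN/2.8 + ethanol/4.6
= 2·134 + 4 + 9/2.8 + 148/4.6
= 268 + 4 + 3.21 + 32.17
= 307.38 mOsm/kg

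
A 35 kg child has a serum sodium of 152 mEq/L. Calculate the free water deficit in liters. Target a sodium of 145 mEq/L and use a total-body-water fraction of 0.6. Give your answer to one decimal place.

TBW = 0.6 · 35 = 21 L
Free water deficit = TBW · (Na/145 − 1)
= 21 · (152/145 − 1)
= 21 · 0.0483
= 1.01 L

1.0 L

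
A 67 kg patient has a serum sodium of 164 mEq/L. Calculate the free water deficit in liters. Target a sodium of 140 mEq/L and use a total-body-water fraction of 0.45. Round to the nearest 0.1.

TBW = 0.45 · 67 = 30.15 L
Free water deficit = TBW · (Na/140 − 1)
= 30.15 · (164/140 − 1)
= 30.15 · 0.1714
= 5.17 L

5.2 L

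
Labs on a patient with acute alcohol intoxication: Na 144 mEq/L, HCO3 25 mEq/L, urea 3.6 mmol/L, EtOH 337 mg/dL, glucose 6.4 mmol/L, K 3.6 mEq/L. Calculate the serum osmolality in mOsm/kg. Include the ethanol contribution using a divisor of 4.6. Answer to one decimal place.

371.3 mOsm/kg

Calculated osmolality = 2·Na + glucose + urea + ethanol/4.6
= 2·144 + 6.4 + 3.6 + 337/4.6
= 288 + 6.40 + 3.60 + 73.26
= 371.26 mOsm/kg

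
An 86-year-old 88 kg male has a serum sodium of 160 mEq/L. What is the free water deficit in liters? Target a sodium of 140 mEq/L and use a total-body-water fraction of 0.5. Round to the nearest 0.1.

6.3 L

TBW = 0.5 · 88 = 44 L
Free water deficit = TBW · (Na/140 − 1)
= 44 · (160/140 − 1)
= 44 · 0.1429
= 6.29 L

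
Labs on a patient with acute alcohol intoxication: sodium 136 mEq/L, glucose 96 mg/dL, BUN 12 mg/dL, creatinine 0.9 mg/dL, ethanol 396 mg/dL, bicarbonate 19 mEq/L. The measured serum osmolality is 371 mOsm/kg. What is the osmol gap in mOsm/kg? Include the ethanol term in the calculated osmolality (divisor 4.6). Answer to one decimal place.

3.3 mOsm/kg

Calculated osmolality = 2·Na + glucose/18 + BUN/2.8 + ethanol/4.6
= 2·136 + 96/18 + 12/2.8 + 396/4.6
= 272 + 5.33 + 4.29 + 86.09
= 367.71 mOsm/kg ≈ 367.7 mOsm/kg
Osmolar gap = measured − calculated = 371 − 367.7 = 3.3 mOsm/kg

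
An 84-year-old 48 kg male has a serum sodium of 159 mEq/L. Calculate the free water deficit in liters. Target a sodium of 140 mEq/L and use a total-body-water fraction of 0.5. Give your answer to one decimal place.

3.3 L

TBW = 0.5 · 48 = 24 L
Free water deficit = TBW · (Na/140 − 1)
= 24 · (159/140 − 1)
= 24 · 0.1357
= 3.26 L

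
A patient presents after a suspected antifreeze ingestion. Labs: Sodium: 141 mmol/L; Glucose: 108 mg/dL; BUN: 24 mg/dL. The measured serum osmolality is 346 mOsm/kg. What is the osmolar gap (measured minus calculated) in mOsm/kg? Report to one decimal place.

Calculated osmolality = 2·Na + glucose/18 + BUN/2.8
= 2·141 + 108/18 + 24/2.8
= 282 + 6 + 8.57
= 296.57 mOsm/kg ≈ 296.6 mOsm/kg
Osmolar gap = measured − calculated = 346 − 296.6 = 49.4 mOsm/kg

49.4 mOsm/kg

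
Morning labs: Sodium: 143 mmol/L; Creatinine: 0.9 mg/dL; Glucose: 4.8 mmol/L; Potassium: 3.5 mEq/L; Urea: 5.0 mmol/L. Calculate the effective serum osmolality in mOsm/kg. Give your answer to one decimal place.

290.8 mOsm/kg

Effective osmolality excludes urea (freely permeant across cell membranes):
2·Na + glucose
= 2·143 + 4.8
= 286 + 4.8
= 290.8 mOsm/kg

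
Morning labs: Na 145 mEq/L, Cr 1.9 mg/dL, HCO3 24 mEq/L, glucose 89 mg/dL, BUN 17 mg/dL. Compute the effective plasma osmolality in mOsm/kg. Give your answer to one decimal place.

294.9 mOsm/kg

Effective osmolality excludes urea (freely permeant across cell membranes):
2·Na + glucose/18
= 2·145 + 89/18
= 290 + 4.94
= 294.94 mOsm/kg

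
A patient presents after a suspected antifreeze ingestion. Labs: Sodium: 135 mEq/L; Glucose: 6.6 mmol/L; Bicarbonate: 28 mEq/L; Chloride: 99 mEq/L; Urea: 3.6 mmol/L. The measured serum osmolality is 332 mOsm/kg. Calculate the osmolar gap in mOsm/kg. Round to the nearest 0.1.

Calculated osmolality = 2·Na + glucose + urea
= 2·135 + 6.6 + 3.6
= 270 + 6.60 + 3.60
= 280.2 mOsm/kg ≈ 280.2 mOsm/kg
Osmolar gap = measured − calculated = 332 − 280.2 = 51.8 mOsm/kg

51.8 mOsm/kg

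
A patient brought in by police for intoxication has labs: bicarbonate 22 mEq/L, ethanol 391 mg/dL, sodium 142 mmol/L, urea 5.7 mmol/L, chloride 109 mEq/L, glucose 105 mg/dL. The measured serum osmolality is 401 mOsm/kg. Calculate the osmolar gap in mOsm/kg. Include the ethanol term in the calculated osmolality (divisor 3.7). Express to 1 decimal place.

Calculated osmolality = 2·Na + glucose/18 + urea + ethanol/3.7
= 2·142 + 105/18 + 5.7 + 391/3.7
= 284 + 5.83 + 5.70 + 105.68
= 401.21 mOsm/kg ≈ 401.2 mOsm/kg
Osmolar gap = measured − calculated = 401 − 401.2 = -0.2 mOsm/kg

-0.2 mOsm/kg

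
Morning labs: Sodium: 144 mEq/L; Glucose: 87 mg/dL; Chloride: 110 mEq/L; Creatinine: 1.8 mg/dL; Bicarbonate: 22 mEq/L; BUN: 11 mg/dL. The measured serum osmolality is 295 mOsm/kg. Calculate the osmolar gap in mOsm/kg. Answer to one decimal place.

-1.8 mOsm/kg

Calculated osmolality = 2·Na + glucose/18 + BUN/2.8
= 2·144 + 87/18 + 11/2.8
= 288 + 4.83 + 3.93
= 296.76 mOsm/kg ≈ 296.8 mOsm/kg
Osmolar gap = measured − calculated = 295 − 296.8 = -1.8 mOsm/kg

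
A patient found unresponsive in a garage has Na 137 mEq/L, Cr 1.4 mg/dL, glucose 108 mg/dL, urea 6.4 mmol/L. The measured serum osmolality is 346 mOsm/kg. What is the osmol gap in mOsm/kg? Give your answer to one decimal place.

Calculated osmolality = 2·Na + glucose/18 + urea
= 2·137 + 108/18 + 6.4
= 274 + 6 + 6.40
= 286.4 mOsm/kg ≈ 286.4 mOsm/kg
Osmolar gap = measured − calculated = 346 − 286.4 = 59.6 mOsm/kg

59.6 mOsm/kg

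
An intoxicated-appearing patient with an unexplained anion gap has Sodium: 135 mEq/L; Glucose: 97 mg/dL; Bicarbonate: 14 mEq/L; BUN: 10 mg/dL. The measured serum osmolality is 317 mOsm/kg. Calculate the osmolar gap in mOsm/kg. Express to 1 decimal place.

38.0 mOsm/kg

Calculated osmolality = 2·Na + glucose/18 + BUN/2.8
= 2·135 + 97/18 + 10/2.8
= 270 + 5.39 + 3.57
= 278.96 mOsm/kg ≈ 279.0 mOsm/kg
Osmolar gap = measured − calculated = 317 − 279.0 = 38.0 mOsm/kg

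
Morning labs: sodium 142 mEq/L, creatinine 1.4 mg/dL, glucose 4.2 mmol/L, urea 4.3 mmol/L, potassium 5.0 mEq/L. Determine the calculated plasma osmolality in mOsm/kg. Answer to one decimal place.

Calculated osmolality = 2·Na + glucose + urea
= 2·142 + 4.2 + 4.3
= 284 + 4.20 + 4.30
= 292.5 mOsm/kg

292.5 mOsm/kg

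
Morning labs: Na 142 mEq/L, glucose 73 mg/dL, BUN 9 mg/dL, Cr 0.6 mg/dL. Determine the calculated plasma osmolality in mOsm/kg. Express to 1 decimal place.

Calculated osmolality = 2·Na + glucose/18 + BUN/2.8
= 2·142 + 73/18 + 9/2.8
= 284 + 4.06 + 3.21
= 291.27 mOsm/kg

291.3 mOsm/kg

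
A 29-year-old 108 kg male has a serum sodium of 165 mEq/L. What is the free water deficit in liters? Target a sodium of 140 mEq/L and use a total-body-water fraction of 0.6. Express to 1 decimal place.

11.6 L

TBW = 0.6 · 108 = 64.8 L
Free water deficit = TBW · (Na/140 − 1)
= 64.8 · (165/140 − 1)
= 64.8 · 0.1786
= 11.57 L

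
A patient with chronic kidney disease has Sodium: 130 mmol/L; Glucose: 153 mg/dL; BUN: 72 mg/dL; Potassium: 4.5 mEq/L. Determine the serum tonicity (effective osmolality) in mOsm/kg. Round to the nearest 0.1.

Effective osmolality excludes urea (freely permeant across cell membranes):
2·Na + glucose/18
= 2·130 + 153/18
= 260 + 8.5
= 268.5 mOsm/kg

268.5 mOsm/kg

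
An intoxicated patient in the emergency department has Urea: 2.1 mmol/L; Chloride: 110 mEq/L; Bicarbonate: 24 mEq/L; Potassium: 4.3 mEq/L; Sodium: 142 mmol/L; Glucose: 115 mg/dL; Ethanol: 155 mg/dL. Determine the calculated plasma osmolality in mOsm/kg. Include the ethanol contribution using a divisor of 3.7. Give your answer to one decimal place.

334.4 mOsm/kg

Calculated osmolality = 2·Na + glucose/18 + urea + ethanol/3.7
= 2·142 + 115/18 + 2.1 + 155/3.7
= 284 + 6.39 + 2.10 + 41.89
= 334.38 mOsm/kg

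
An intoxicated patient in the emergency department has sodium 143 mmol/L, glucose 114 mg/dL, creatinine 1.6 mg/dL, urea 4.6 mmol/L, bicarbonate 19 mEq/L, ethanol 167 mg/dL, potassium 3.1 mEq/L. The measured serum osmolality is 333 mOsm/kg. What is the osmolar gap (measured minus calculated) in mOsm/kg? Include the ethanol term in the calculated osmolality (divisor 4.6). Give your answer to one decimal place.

-0.2 mOsm/kg

Calculated osmolality = 2·Na + glucose/18 + urea + ethanol/4.6
= 2·143 + 114/18 + 4.6 + 167/4.6
= 286 + 6.33 + 4.60 + 36.30
= 333.23 mOsm/kg ≈ 333.2 mOsm/kg
Osmolar gap = measured − calculated = 333 − 333.2 = -0.2 mOsm/kg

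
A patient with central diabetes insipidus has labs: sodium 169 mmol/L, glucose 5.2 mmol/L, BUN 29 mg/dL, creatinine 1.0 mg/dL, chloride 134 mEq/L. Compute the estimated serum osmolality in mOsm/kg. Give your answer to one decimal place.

Calculated osmolality = 2·Na + glucose + BUN/2.8
= 2·169 + 5.2 + 29/2.8
= 338 + 5.20 + 10.36
= 353.56 mOsm/kg

353.6 mOsm/kg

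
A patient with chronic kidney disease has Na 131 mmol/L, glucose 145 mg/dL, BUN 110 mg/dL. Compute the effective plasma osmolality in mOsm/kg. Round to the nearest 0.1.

270.1 mOsm/kg

Effective osmolality excludes urea (freely permeant across cell membranes):
2·Na + glucose/18
= 2·131 + 145/18
= 262 + 8.06
= 270.06 mOsm/kg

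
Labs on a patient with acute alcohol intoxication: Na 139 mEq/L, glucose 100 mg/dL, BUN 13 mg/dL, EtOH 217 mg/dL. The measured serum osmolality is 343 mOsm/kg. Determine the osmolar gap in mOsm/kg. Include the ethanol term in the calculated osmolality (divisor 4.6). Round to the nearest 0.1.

Calculated osmolality = 2·Na + glucose/18 + BUN/2.8 + ethanol/4.6
= 2·139 + 100/18 + 13/2.8 + 217/4.6
= 278 + 5.56 + 4.64 + 47.17
= 335.37 mOsm/kg ≈ 335.4 mOsm/kg
Osmolar gap = measured − calculated = 343 − 335.4 = 7.6 mOsm/kg

7.6 mOsm/kg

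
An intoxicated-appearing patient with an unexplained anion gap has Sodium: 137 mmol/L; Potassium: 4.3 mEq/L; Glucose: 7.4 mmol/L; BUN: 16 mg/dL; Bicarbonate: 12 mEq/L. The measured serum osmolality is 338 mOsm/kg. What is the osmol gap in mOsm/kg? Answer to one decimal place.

Calculated osmolality = 2·Na + glucose + BUN/2.8
= 2·137 + 7.4 + 16/2.8
= 274 + 7.40 + 5.71
= 287.11 mOsm/kg ≈ 287.1 mOsm/kg
Osmolar gap = measured − calculated = 338 − 287.1 = 50.9 mOsm/kg

50.9 mOsm/kg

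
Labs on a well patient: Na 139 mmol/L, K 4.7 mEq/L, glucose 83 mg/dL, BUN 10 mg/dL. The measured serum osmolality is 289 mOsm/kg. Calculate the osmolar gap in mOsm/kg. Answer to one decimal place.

2.8 mOsm/kg

Calculated osmolality = 2·Na + glucose/18 + BUN/2.8
= 2·139 + 83/18 + 10/2.8
= 278 + 4.61 + 3.57
= 286.18 mOsm/kg ≈ 286.2 mOsm/kg
Osmolar gap = measured − calculated = 289 − 286.2 = 2.8 mOsm/kg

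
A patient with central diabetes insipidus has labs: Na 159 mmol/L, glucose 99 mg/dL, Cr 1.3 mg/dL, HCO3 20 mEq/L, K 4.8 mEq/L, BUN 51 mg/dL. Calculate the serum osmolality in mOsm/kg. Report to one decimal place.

341.7 mOsm/kg

Calculated osmolality = 2·Na + glucose/18 + BUN/2.8
= 2·159 + 99/18 + 51/2.8
= 318 + 5.50 + 18.21
= 341.71 mOsm/kg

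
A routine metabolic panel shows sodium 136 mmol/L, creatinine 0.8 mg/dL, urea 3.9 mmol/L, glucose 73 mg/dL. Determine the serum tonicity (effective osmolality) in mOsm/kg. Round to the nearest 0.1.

276.1 mOsm/kg

Effective osmolality excludes urea (freely permeant across cell membranes):
2·Na + glucose/18
= 2·136 + 73/18
= 272 + 4.06
= 276.06 mOsm/kg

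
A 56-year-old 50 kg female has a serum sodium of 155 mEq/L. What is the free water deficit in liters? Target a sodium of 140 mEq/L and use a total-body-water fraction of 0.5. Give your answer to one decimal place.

2.7 L

TBW = 0.5 · 50 = 25 L
Free water deficit = TBW · (Na/140 − 1)
= 25 · (155/140 − 1)
= 25 · 0.1071
= 2.68 L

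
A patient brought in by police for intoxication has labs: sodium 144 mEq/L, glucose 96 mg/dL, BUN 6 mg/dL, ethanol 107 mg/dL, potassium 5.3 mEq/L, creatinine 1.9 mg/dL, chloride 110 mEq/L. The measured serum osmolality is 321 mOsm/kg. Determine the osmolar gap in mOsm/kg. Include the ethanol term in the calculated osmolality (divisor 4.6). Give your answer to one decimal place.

Calculated osmolality = 2·Na + glucose/18 + BUN/2.8 + ethanol/4.6
= 2·144 + 96/18 + 6/2.8 + 107/4.6
= 288 + 5.33 + 2.14 + 23.26
= 318.73 mOsm/kg ≈ 318.7 mOsm/kg
Osmolar gap = measured − calculated = 321 − 318.7 = 2.3 mOsm/kg

2.3 mOsm/kg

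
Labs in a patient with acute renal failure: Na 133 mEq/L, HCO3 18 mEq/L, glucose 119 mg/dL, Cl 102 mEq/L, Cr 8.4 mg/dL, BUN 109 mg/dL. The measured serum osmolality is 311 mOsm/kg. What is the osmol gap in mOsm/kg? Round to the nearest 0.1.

Calculated osmolality = 2·Na + glucose/18 + BUN/2.8
= 2·133 + 119/18 + 109/2.8
= 266 + 6.61 + 38.93
= 311.54 mOsm/kg ≈ 311.5 mOsm/kg
Osmolar gap = measured − calculated = 311 − 311.5 = -0.5 mOsm/kg

-0.5 mOsm/kg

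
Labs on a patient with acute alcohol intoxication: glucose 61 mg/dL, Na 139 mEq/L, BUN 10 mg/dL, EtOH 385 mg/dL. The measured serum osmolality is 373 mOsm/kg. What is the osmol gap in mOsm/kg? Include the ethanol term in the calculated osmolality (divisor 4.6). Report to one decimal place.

Calculated osmolality = 2·Na + glucose/18 + BUN/2.8 + ethanol/4.6
= 2·139 + 61/18 + 10/2.8 + 385/4.6
= 278 + 3.39 + 3.57 + 83.70
= 368.66 mOsm/kg ≈ 368.7 mOsm/kg
Osmolar gap = measured − calculated = 373 − 368.7 = 4.3 mOsm/kg

4.3 mOsm/kg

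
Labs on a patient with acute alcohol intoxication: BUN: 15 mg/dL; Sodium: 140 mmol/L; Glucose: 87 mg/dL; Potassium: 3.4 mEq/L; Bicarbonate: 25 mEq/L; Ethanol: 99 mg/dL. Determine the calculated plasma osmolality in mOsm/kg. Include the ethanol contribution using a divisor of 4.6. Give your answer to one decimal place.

Calculated osmolality = 2·Na + glucose/18 + BUN/2.8 + ethanol/4.6
= 2·140 + 87/18 + 15/2.8 + 99/4.6
= 280 + 4.83 + 5.36 + 21.52
= 311.71 mOsm/kg

311.7 mOsm/kg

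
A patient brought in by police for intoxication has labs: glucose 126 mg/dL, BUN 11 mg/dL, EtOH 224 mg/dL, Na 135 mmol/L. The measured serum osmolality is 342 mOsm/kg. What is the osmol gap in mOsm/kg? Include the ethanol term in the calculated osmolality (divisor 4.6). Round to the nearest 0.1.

Calculated osmolality = 2·Na + glucose/18 + BUN/2.8 + ethanol/4.6
= 2·135 + 126/18 + 11/2.8 + 224/4.6
= 270 + 7 + 3.93 + 48.70
= 329.63 mOsm/kg ≈ 329.6 mOsm/kg
Osmolar gap = measured − calculated = 342 − 329.6 = 12.4 mOsm/kg

12.4 mOsm/kg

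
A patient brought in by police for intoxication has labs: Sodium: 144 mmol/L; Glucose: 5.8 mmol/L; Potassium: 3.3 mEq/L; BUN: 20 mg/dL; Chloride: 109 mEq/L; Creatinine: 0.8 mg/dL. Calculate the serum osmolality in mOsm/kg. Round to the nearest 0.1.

Calculated osmolality = 2·Na + glucose + BUN/2.8
= 2·144 + 5.8 + 20/2.8
= 288 + 5.80 + 7.14
= 300.94 mOsm/kg

300.9 mOsm/kg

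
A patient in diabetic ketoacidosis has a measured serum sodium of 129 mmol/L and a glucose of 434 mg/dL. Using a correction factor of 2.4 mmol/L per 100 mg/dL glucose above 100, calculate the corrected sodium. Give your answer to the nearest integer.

137 mmol/L

Corrected Na = measured Na + 2.4 · (glucose − 100)/100
= 129 + 2.4 · (434 − 100)/100
= 129 + 8
= 137 mmol/L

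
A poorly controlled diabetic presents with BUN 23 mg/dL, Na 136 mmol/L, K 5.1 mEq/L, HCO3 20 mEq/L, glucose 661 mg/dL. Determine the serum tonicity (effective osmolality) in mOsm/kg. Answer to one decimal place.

Effective osmolality excludes urea (freely permeant across cell membranes):
2·Na + glucose/18
= 2·136 + 661/18
= 272 + 36.72
= 308.72 mOsm/kg

308.7 mOsm/kg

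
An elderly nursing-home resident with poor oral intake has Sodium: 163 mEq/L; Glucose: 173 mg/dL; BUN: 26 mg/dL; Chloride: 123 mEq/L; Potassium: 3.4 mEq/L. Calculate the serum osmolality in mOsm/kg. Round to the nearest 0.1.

344.9 mOsm/kg

Calculated osmolality = 2·Na + glucose/18 + BUN/2.8
= 2·163 + 173/18 + 26/2.8
= 326 + 9.61 + 9.29
= 344.9 mOsm/kg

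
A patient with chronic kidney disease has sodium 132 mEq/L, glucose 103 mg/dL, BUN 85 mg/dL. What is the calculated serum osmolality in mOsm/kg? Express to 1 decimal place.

Calculated osmolality = 2·Na + glucose/18 + BUN/2.8
= 2·132 + 103/18 + 85/2.8
= 264 + 5.72 + 30.36
= 300.08 mOsm/kg

300.1 mOsm/kg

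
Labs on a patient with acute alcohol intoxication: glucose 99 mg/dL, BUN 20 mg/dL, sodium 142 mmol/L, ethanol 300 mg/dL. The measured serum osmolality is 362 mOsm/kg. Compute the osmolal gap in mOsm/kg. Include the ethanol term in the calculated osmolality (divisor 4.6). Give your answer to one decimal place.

Calculated osmolality = 2·Na + glucose/18 + BUN/2.8 + ethanol/4.6
= 2·142 + 99/18 + 20/2.8 + 300/4.6
= 284 + 5.50 + 7.14 + 65.22
= 361.86 mOsm/kg ≈ 361.9 mOsm/kg
Osmolar gap = measured − calculated = 362 − 361.9 = 0.1 mOsm/kg

0.1 mOsm/kg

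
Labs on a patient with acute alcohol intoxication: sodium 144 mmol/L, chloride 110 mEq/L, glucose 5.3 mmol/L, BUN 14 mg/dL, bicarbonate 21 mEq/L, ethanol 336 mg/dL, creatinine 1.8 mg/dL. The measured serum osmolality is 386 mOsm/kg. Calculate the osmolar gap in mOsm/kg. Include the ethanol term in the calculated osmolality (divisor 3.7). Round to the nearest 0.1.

-3.1 mOsm/kg

Calculated osmolality = 2·Na + glucose + BUN/2.8 + ethanol/3.7
= 2·144 + 5.3 + 14/2.8 + 336/3.7
= 288 + 5.30 + 5 + 90.81
= 389.11 mOsm/kg ≈ 389.1 mOsm/kg
Osmolar gap = measured − calculated = 386 − 389.1 = -3.1 mOsm/kg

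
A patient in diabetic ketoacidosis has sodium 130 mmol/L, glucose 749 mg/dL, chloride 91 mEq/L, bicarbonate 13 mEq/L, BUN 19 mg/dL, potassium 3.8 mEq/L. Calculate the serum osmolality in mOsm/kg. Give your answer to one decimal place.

308.4 mOsm/kg

Calculated osmolality = 2·Na + glucose/18 + BUN/2.8
= 2·130 + 749/18 + 19/2.8
= 260 + 41.61 + 6.79
= 308.4 mOsm/kg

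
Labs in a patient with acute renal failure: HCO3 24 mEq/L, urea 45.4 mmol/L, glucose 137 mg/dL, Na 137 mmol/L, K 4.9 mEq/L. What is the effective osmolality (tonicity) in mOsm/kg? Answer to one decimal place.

281.6 mOsm/kg

Effective osmolality excludes urea (freely permeant across cell membranes):
2·Na + glucose/18
= 2·137 + 137/18
= 274 + 7.61
= 281.61 mOsm/kg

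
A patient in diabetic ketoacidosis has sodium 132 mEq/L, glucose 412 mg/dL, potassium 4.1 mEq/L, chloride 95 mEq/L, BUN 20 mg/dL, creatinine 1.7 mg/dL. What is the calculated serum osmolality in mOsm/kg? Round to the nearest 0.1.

Calculated osmolality = 2·Na + glucose/18 + BUN/2.8
= 2·132 + 412/18 + 20/2.8
= 264 + 22.89 + 7.14
= 294.03 mOsm/kg

294.0 mOsm/kg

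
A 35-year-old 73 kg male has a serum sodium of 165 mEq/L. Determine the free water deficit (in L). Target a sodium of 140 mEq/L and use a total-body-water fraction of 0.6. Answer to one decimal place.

TBW = 0.6 · 73 = 43.8 L
Free water deficit = TBW · (Na/140 − 1)
= 43.8 · (165/140 − 1)
= 43.8 · 0.1786
= 7.82 L

7.8 L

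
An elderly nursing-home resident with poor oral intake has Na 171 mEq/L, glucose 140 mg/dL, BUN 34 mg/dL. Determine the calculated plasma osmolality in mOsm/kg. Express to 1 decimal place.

361.9 mOsm/kg

Calculated osmolality = 2·Na + glucose/18 + BUN/2.8
= 2·171 + 140/18 + 34/2.8
= 342 + 7.78 + 12.14
= 361.92 mOsm/kg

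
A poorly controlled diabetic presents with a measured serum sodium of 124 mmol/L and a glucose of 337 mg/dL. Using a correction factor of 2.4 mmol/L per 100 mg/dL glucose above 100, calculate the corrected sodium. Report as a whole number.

Corrected Na = measured Na + 2.4 · (glucose − 100)/100
= 124 + 2.4 · (337 − 100)/100
= 124 + 5.7
= 129.7 mmol/L

130 mmol/L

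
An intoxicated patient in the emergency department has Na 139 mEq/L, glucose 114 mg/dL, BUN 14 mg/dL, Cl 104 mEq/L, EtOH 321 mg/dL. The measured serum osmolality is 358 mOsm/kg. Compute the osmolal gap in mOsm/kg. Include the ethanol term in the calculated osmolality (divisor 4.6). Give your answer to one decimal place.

Calculated osmolality = 2·Na + glucose/18 + BUN/2.8 + ethanol/4.6
= 2·139 + 114/18 + 14/2.8 + 321/4.6
= 278 + 6.33 + 5 + 69.78
= 359.11 mOsm/kg ≈ 359.1 mOsm/kg
Osmolar gap = measured − calculated = 358 − 359.1 = -1.1 mOsm/kg

-1.1 mOsm/kg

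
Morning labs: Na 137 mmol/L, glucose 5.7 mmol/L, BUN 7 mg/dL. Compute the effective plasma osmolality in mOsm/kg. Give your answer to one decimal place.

279.7 mOsm/kg

Effective osmolality excludes urea (freely permeant across cell membranes):
2·Na + glucose
= 2·137 + 5.7
= 274 + 5.7
= 279.7 mOsm/kg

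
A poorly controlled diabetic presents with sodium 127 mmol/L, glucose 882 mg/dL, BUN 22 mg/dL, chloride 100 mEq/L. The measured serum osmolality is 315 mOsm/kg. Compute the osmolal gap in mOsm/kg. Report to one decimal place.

4.1 mOsm/kg

Calculated osmolality = 2·Na + glucose/18 + BUN/2.8
= 2·127 + 882/18 + 22/2.8
= 254 + 49 + 7.86
= 310.86 mOsm/kg ≈ 310.9 mOsm/kg
Osmolar gap = measured − calculated = 315 − 310.9 = 4.1 mOsm/kg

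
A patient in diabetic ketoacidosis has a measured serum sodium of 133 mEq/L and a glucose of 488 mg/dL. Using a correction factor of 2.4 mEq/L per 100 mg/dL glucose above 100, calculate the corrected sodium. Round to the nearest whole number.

Corrected Na = measured Na + 2.4 · (glucose − 100)/100
= 133 + 2.4 · (488 − 100)/100
= 133 + 9.3
= 142.3 mEq/L

142 mEq/L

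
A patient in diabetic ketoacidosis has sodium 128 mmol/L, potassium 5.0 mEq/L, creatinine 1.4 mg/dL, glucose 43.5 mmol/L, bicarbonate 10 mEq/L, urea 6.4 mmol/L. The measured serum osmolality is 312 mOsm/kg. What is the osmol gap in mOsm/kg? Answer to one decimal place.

Calculated osmolality = 2·Na + glucose + urea
= 2·128 + 43.5 + 6.4
= 256 + 43.50 + 6.40
= 305.9 mOsm/kg ≈ 305.9 mOsm/kg
Osmolar gap = measured − calculated = 312 − 305.9 = 6.1 mOsm/kg

6.1 mOsm/kg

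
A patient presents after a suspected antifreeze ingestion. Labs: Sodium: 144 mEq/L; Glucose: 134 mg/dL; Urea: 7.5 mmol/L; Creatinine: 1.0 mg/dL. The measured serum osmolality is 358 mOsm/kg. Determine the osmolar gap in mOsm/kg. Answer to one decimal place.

55.1 mOsm/kg

Calculated osmolality = 2·Na + glucose/18 + urea
= 2·144 + 134/18 + 7.5
= 288 + 7.44 + 7.50
= 302.94 mOsm/kg ≈ 302.9 mOsm/kg
Osmolar gap = measured − calculated = 358 − 302.9 = 55.1 mOsm/kg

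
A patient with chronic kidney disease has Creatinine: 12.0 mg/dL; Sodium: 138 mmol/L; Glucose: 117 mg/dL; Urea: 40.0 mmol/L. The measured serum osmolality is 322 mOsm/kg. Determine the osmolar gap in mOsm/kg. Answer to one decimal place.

Calculated osmolality = 2·Na + glucose/18 + urea
= 2·138 + 117/18 + 40
= 276 + 6.50 + 40
= 322.5 mOsm/kg ≈ 322.5 mOsm/kg
Osmolar gap = measured − calculated = 322 − 322.5 = -0.5 mOsm/kg

-0.5 mOsm/kg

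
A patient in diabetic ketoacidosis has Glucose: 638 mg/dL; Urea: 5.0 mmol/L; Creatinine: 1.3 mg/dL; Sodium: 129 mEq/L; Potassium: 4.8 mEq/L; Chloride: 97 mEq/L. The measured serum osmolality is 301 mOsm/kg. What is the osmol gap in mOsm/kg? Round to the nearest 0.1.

Calculated osmolality = 2·Na + glucose/18 + urea
= 2·129 + 638/18 + 5
= 258 + 35.44 + 5
= 298.44 mOsm/kg ≈ 298.4 mOsm/kg
Osmolar gap = measured − calculated = 301 − 298.4 = 2.6 mOsm/kg

2.6 mOsm/kg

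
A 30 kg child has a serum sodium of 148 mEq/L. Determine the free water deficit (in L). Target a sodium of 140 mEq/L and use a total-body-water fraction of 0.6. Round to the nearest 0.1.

TBW = 0.6 · 30 = 18 L
Free water deficit = TBW · (Na/140 − 1)
= 18 · (148/140 − 1)
= 18 · 0.0571
= 1.03 L

1.0 L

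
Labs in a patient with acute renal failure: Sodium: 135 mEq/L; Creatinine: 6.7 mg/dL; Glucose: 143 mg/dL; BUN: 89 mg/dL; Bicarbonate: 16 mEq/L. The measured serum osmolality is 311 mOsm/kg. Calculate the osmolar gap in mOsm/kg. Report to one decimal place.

1.3 mOsm/kg

Calculated osmolality = 2·Na + glucose/18 + BUN/2.8
= 2·135 + 143/18 + 89/2.8
= 270 + 7.94 + 31.79
= 309.73 mOsm/kg ≈ 309.7 mOsm/kg
Osmolar gap = measured − calculated = 311 − 309.7 = 1.3 mOsm/kg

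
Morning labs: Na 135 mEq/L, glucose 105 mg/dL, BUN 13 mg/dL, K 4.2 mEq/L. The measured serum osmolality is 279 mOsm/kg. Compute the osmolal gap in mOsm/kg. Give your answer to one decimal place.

-1.5 mOsm/kg

Calculated osmolality = 2·Na + glucose/18 + BUN/2.8
= 2·135 + 105/18 + 13/2.8
= 270 + 5.83 + 4.64
= 280.47 mOsm/kg ≈ 280.5 mOsm/kg
Osmolar gap = measured − calculated = 279 − 280.5 = -1.5 mOsm/kg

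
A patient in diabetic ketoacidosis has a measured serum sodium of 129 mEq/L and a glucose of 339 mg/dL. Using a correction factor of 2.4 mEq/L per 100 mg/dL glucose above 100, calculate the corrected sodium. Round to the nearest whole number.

Corrected Na = measured Na + 2.4 · (glucose − 100)/100
= 129 + 2.4 · (339 − 100)/100
= 129 + 5.7
= 134.7 mEq/L

135 mEq/L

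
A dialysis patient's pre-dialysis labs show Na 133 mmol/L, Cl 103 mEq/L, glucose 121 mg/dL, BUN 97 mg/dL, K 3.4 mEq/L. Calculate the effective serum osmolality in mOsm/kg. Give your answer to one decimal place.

272.7 mOsm/kg

Effective osmolality excludes urea (freely permeant across cell membranes):
2·Na + glucose/18
= 2·133 + 121/18
= 266 + 6.72
= 272.72 mOsm/kg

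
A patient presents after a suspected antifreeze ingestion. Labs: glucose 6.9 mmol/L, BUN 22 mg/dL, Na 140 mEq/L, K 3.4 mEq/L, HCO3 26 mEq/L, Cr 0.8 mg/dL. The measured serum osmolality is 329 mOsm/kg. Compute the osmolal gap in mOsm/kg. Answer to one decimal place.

34.2 mOsm/kg

Calculated osmolality = 2·Na + glucose + BUN/2.8
= 2·140 + 6.9 + 22/2.8
= 280 + 6.90 + 7.86
= 294.76 mOsm/kg ≈ 294.8 mOsm/kg
Osmolar gap = measured − calculated = 329 − 294.8 = 34.2 mOsm/kg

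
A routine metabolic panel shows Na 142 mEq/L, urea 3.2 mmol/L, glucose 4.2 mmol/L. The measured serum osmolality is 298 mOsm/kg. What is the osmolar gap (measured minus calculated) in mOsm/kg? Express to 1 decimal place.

Calculated osmolality = 2·Na + glucose + urea
= 2·142 + 4.2 + 3.2
= 284 + 4.20 + 3.20
= 291.4 mOsm/kg ≈ 291.4 mOsm/kg
Osmolar gap = measured − calculated = 298 − 291.4 = 6.6 mOsm/kg

6.6 mOsm/kg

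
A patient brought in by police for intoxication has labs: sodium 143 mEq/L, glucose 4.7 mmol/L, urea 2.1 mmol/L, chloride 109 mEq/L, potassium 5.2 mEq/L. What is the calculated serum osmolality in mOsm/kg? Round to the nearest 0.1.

Calculated osmolality = 2·Na + glucose + urea
= 2·143 + 4.7 + 2.1
= 286 + 4.70 + 2.10
= 292.8 mOsm/kg

292.8 mOsm/kg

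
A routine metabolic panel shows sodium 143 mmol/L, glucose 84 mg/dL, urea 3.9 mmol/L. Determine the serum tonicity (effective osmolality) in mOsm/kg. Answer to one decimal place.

290.7 mOsm/kg

Effective osmolality excludes urea (freely permeant across cell membranes):
2·Na + glucose/18
= 2·143 + 84/18
= 286 + 4.67
= 290.67 mOsm/kg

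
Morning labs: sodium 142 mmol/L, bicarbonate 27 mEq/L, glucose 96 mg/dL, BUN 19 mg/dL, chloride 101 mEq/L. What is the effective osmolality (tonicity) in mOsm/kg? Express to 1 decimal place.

289.3 mOsm/kg

Effective osmolality excludes urea (freely permeant across cell membranes):
2·Na + glucose/18
= 2·142 + 96/18
= 284 + 5.33
= 289.33 mOsm/kg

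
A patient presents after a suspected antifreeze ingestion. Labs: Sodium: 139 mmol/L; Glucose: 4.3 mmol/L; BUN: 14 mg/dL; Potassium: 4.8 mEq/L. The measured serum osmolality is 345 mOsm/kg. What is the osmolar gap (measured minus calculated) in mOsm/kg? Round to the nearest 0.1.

Calculated osmolality = 2·Na + glucose + BUN/2.8
= 2·139 + 4.3 + 14/2.8
= 278 + 4.30 + 5
= 287.3 mOsm/kg ≈ 287.3 mOsm/kg
Osmolar gap = measured − calculated = 345 − 287.3 = 57.7 mOsm/kg

57.7 mOsm/kg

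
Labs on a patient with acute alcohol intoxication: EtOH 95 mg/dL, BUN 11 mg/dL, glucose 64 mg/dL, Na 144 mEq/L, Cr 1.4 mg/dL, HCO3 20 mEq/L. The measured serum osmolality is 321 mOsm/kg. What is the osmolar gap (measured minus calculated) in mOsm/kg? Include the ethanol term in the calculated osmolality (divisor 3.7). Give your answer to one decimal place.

-0.2 mOsm/kg

Calculated osmolality = 2·Na + glucose/18 + BUN/2.8 + ethanol/3.7
= 2·144 + 64/18 + 11/2.8 + 95/3.7
= 288 + 3.56 + 3.93 + 25.68
= 321.17 mOsm/kg ≈ 321.2 mOsm/kg
Osmolar gap = measured − calculated = 321 − 321.2 = -0.2 mOsm/kg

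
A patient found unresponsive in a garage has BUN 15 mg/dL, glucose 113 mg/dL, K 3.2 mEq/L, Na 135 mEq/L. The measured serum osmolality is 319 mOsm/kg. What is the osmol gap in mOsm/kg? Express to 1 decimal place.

37.4 mOsm/kg

Calculated osmolality = 2·Na + glucose/18 + BUN/2.8
= 2·135 + 113/18 + 15/2.8
= 270 + 6.28 + 5.36
= 281.64 mOsm/kg ≈ 281.6 mOsm/kg
Osmolar gap = measured − calculated = 319 − 281.6 = 37.4 mOsm/kg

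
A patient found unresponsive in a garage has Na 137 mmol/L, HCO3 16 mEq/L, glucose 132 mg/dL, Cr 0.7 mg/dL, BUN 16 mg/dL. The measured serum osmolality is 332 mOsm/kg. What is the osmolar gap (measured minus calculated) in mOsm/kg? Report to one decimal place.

45.0 mOsm/kg

Calculated osmolality = 2·Na + glucose/18 + BUN/2.8
= 2·137 + 132/18 + 16/2.8
= 274 + 7.33 + 5.71
= 287.04 mOsm/kg ≈ 287.0 mOsm/kg
Osmolar gap = measured − calculated = 332 − 287.0 = 45.0 mOsm/kg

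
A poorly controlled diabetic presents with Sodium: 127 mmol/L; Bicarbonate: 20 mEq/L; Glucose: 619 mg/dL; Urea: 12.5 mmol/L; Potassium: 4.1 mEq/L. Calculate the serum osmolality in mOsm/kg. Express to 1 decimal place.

Calculated osmolality = 2·Na + glucose/18 + urea
= 2·127 + 619/18 + 12.5
= 254 + 34.39 + 12.50
= 300.89 mOsm/kg

300.9 mOsm/kg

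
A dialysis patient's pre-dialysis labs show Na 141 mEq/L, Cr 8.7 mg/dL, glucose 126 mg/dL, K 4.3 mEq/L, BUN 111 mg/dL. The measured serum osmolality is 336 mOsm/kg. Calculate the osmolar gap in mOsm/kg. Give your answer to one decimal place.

7.4 mOsm/kg

Calculated osmolality = 2·Na + glucose/18 + BUN/2.8
= 2·141 + 126/18 + 111/2.8
= 282 + 7 + 39.64
= 328.64 mOsm/kg ≈ 328.6 mOsm/kg
Osmolar gap = measured − calculated = 336 − 328.6 = 7.4 mOsm/kg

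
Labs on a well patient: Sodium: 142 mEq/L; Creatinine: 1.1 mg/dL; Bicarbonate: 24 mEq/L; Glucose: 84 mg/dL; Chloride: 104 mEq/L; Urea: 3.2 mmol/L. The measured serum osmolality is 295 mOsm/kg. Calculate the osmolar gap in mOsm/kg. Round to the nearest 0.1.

3.1 mOsm/kg

Calculated osmolality = 2·Na + glucose/18 + urea
= 2·142 + 84/18 + 3.2
= 284 + 4.67 + 3.20
= 291.87 mOsm/kg ≈ 291.9 mOsm/kg
Osmolar gap = measured − calculated = 295 − 291.9 = 3.1 mOsm/kg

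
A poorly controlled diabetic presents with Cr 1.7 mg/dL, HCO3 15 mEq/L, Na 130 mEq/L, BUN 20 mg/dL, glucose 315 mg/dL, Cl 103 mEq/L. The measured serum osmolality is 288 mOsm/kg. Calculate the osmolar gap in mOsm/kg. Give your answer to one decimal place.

Calculated osmolality = 2·Na + glucose/18 + BUN/2.8
= 2·130 + 315/18 + 20/2.8
= 260 + 17.50 + 7.14
= 284.64 mOsm/kg ≈ 284.6 mOsm/kg
Osmolar gap = measured − calculated = 288 − 284.6 = 3.4 mOsm/kg

3.4 mOsm/kg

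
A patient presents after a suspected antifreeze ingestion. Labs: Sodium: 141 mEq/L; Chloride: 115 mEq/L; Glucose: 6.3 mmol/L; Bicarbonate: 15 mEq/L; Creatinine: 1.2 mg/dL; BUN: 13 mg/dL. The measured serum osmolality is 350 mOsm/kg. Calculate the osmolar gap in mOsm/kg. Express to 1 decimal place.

Calculated osmolality = 2·Na + glucose + BUN/2.8
= 2·141 + 6.3 + 13/2.8
= 282 + 6.30 + 4.64
= 292.94 mOsm/kg ≈ 292.9 mOsm/kg
Osmolar gap = measured − calculated = 350 − 292.9 = 57.1 mOsm/kg

57.1 mOsm/kg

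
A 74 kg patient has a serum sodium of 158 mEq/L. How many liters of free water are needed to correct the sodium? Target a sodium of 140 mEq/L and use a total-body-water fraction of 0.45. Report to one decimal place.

TBW = 0.45 · 74 = 33.3 L
Free water deficit = TBW · (Na/140 − 1)
= 33.3 · (158/140 − 1)
= 33.3 · 0.1286
= 4.28 L

4.3 L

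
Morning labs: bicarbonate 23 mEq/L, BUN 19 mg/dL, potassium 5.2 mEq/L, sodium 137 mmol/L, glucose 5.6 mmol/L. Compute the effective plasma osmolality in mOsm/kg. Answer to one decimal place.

Effective osmolality excludes urea (freely permeant across cell membranes):
2·Na + glucose
= 2·137 + 5.6
= 274 + 5.6
= 279.6 mOsm/kg

279.6 mOsm/kg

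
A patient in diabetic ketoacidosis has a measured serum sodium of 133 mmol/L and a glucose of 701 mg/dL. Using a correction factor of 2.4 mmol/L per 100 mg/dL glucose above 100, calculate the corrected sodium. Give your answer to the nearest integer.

Corrected Na = measured Na + 2.4 · (glucose − 100)/100
= 133 + 2.4 · (701 − 100)/100
= 133 + 14.4
= 147.4 mmol/L

147 mmol/L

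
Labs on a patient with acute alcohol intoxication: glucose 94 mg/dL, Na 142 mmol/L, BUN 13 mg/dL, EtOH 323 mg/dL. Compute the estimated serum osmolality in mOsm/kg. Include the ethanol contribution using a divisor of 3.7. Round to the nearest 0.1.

381.2 mOsm/kg

Calculated osmolality = 2·Na + glucose/18 + BUN/2.8 + ethanol/3.7
= 2·142 + 94/18 + 13/2.8 + 323/3.7
= 284 + 5.22 + 4.64 + 87.30
= 381.16 mOsm/kg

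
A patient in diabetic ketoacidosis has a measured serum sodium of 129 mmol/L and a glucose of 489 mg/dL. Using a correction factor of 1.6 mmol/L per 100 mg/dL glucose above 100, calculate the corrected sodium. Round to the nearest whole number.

135 mmol/L

Corrected Na = measured Na + 1.6 · (glucose − 100)/100
= 129 + 1.6 · (489 − 100)/100
= 129 + 6.2
= 135.2 mmol/L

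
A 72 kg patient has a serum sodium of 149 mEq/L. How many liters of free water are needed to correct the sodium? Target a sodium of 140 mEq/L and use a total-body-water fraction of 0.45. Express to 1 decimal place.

2.1 L

TBW = 0.45 · 72 = 32.4 L
Free water deficit = TBW · (Na/140 − 1)
= 32.4 · (149/140 − 1)
= 32.4 · 0.0643
= 2.08 L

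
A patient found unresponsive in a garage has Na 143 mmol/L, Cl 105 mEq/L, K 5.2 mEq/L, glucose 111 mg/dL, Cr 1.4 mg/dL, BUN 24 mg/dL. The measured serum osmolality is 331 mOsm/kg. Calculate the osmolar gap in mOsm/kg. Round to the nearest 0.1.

30.3 mOsm/kg

Calculated osmolality = 2·Na + glucose/18 + BUN/2.8
= 2·143 + 111/18 + 24/2.8
= 286 + 6.17 + 8.57
= 300.74 mOsm/kg ≈ 300.7 mOsm/kg
Osmolar gap = measured − calculated = 331 − 300.7 = 30.3 mOsm/kg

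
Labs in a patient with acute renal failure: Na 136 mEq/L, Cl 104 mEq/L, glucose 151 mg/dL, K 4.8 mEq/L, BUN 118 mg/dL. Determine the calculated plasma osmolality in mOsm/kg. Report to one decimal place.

Calculated osmolality = 2·Na + glucose/18 + BUN/2.8
= 2·136 + 151/18 + 118/2.8
= 272 + 8.39 + 42.14
= 322.53 mOsm/kg

322.5 mOsm/kg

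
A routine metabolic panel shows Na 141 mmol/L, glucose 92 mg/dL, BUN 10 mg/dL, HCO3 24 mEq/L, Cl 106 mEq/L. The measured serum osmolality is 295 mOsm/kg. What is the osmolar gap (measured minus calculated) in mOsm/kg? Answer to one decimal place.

Calculated osmolality = 2·Na + glucose/18 + BUN/2.8
= 2·141 + 92/18 + 10/2.8
= 282 + 5.11 + 3.57
= 290.68 mOsm/kg ≈ 290.7 mOsm/kg
Osmolar gap = measured − calculated = 295 − 290.7 = 4.3 mOsm/kg

4.3 mOsm/kg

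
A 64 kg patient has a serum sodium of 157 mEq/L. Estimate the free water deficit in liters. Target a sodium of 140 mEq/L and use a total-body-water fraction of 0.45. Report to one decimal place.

TBW = 0.45 · 64 = 28.8 L
Free water deficit = TBW · (Na/140 − 1)
= 28.8 · (157/140 − 1)
= 28.8 · 0.1214
= 3.5 L

3.5 L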